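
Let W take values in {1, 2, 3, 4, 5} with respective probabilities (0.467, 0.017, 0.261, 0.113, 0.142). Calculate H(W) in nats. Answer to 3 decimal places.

H(W) = −Σ p·ln p.
  −(0.467)·ln(0.467) = 0.3556
  −(0.017)·ln(0.017) = 0.0693
  −(0.261)·ln(0.261) = 0.3506
  −(0.113)·ln(0.113) = 0.2464
  −(0.142)·ln(0.142) = 0.2772
Sum: 0.3556 + 0.0693 + 0.3506 + 0.2464 + 0.2772 = 1.299 nats.

1.299 nats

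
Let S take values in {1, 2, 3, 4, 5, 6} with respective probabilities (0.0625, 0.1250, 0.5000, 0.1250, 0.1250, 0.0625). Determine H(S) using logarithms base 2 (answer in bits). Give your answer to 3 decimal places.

2.125 bits

H(S) = −Σ p·log₂ p.
  −(0.0625)·log₂(0.0625) = 0.2500
  −(0.1250)·log₂(0.1250) = 0.3750
  −(0.5000)·log₂(0.5000) = 0.5000
  −(0.1250)·log₂(0.1250) = 0.3750
  −(0.1250)·log₂(0.1250) = 0.3750
  −(0.0625)·log₂(0.0625) = 0.2500
Sum: 0.2500 + 0.3750 + 0.5000 + 0.3750 + 0.3750 + 0.2500 = 2.125 bits.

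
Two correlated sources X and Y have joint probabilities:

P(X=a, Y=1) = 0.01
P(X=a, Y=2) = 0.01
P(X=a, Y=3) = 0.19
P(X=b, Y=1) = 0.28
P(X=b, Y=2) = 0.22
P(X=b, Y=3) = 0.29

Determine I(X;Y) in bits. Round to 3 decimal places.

Marginals: p(X) = (0.2100, 0.7900), p(Y) = (0.2900, 0.2300, 0.4800).
I(X;Y) = H(X) + H(Y) − H(X,Y).
H(X) = 0.7415, H(Y) = 1.5138, H(X,Y) = 2.1008.
I(X;Y) = 0.7415 + 1.5138 − 2.1008 = 0.155 bits.

0.155 bits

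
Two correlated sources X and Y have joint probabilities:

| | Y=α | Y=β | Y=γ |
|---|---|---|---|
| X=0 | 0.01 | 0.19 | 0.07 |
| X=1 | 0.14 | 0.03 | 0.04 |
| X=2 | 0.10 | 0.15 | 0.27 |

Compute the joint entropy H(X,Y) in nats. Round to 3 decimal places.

1.925 nats

H(X,Y) = −Σ p(x,y)·ln p(x,y) over all 9 cells.
  cell (0,α): −0.01·ln0.01 = 0.0461
  cell (0,β): −0.19·ln0.19 = 0.3155
  cell (0,γ): −0.07·ln0.07 = 0.1861
  cell (1,α): −0.14·ln0.14 = 0.2753
  cell (1,β): −0.03·ln0.03 = 0.1052
  cell (1,γ): −0.04·ln0.04 = 0.1288
  cell (2,α): −0.10·ln0.10 = 0.2303
  cell (2,β): −0.15·ln0.15 = 0.2846
  cell (2,γ): −0.27·ln0.27 = 0.3535
Sum = 1.925 nats.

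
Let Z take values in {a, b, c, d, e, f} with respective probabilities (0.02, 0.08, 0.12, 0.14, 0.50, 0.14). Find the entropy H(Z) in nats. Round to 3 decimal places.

1.432 nats

H(Z) = −Σ p·ln p.
  −(0.02)·ln(0.02) = 0.0782
  −(0.08)·ln(0.08) = 0.2021
  −(0.12)·ln(0.12) = 0.2544
  −(0.14)·ln(0.14) = 0.2753
  −(0.50)·ln(0.50) = 0.3466
  −(0.14)·ln(0.14) = 0.2753
Sum: 0.0782 + 0.2021 + 0.2544 + 0.2753 + 0.3466 + 0.2753 = 1.432 nats.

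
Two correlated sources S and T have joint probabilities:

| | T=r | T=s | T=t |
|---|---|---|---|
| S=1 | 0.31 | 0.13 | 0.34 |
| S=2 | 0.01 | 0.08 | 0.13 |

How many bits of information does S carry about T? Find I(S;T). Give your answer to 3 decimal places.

Marginals: p(S) = (0.7800, 0.2200), p(T) = (0.3200, 0.2100, 0.4700).
I(S;T) = H(S) + H(T) − H(S,T).
H(S) = 0.7602, H(T) = 1.5108, H(S,T) = 2.1762.
I(S;T) = 0.7602 + 1.5108 − 2.1762 = 0.095 bits.

0.095 bits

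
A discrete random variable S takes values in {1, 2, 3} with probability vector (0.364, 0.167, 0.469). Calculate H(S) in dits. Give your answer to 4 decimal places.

H(S) = −Σ p·log₁₀ p.
  −(0.364)·log₁₀(0.364) = 0.15976
  −(0.167)·log₁₀(0.167) = 0.12981
  −(0.469)·log₁₀(0.469) = 0.15422
Sum: 0.15976 + 0.12981 + 0.15422 = 0.4438 dits.

0.4438 dits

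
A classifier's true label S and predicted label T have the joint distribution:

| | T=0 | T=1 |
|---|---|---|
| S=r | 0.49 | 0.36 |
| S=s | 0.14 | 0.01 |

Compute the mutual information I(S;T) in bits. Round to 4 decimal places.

0.0621 bits

Marginals: p(S) = (0.8500, 0.1500), p(T) = (0.6300, 0.3700).
I(S;T) = H(S) + H(T) − H(S,T).
H(S) = 0.6098, H(T) = 0.9507, H(S,T) = 1.4984.
I(S;T) = 0.6098 + 0.9507 − 1.4984 = 0.0621 bits.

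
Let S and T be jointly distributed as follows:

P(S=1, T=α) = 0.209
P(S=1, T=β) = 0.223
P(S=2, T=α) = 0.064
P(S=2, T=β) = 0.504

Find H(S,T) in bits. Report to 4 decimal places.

H(S,T) = −Σ p(x,y)·log₂ p(x,y) over all 4 cells.
  cell (1,α): −0.209·log₂0.209 = 0.47201
  cell (1,β): −0.223·log₂0.223 = 0.48277
  cell (2,α): −0.064·log₂0.064 = 0.25381
  cell (2,β): −0.504·log₂0.504 = 0.49821
Sum = 1.7068 bits.

1.7068 bits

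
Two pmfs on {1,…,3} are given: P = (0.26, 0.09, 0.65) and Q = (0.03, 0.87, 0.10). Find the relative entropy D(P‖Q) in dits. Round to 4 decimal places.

0.6836 dits

D(P‖Q) = Σ p·log₁₀(p/q).
  0.26·log₁₀(0.26/0.03) = 0.24384
  0.09·log₁₀(0.09/0.87) = -0.08867
  0.65·log₁₀(0.65/0.10) = 0.52839
D(P‖Q) = 0.6836 dits.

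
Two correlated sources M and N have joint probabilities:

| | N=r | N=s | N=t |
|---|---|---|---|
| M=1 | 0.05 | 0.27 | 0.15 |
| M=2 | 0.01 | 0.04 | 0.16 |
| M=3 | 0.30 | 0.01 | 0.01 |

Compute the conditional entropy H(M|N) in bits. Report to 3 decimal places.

Chain rule: H(M|N) = H(M,N) − H(N).
Marginals: p(M) = (0.4700, 0.2100, 0.3200), p(N) = (0.3600, 0.3200, 0.3200).
H(M,N) = 2.4658 bits; H(N) = 1.5827 bits.
H(M|N) = 2.4658 − 1.5827 = 0.883 bits.

0.883 bits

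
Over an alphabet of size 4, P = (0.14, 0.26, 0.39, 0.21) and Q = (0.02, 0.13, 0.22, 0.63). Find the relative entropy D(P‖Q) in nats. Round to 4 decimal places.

D(P‖Q) = Σ p·ln(p/q).
  0.14·ln(0.14/0.02) = 0.27243
  0.26·ln(0.26/0.13) = 0.18022
  0.39·ln(0.39/0.22) = 0.22328
  0.21·ln(0.21/0.63) = -0.23071
D(P‖Q) = 0.4452 nats.

0.4452 nats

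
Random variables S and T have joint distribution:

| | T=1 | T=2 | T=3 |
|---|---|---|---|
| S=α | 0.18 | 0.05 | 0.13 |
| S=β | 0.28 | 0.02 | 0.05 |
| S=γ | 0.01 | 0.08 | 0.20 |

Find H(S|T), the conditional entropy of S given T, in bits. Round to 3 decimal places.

1.257 bits

Marginals: p(S) = (0.3600, 0.3500, 0.2900), p(T) = (0.4700, 0.1500, 0.3800).
H(S|T) = Σ p(T) · H(S|T=·).
  T=1: p=0.4700, H(S|T=1) = 1.0936
  T=2: p=0.1500, H(S|T=2) = 1.3996
  T=3: p=0.3800, H(S|T=3) = 1.4018
Weighted sum = 1.257 bits.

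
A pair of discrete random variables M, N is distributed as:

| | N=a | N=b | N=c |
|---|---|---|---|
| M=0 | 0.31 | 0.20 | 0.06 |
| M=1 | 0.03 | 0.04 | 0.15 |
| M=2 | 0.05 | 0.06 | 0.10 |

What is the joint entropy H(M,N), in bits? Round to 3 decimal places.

2.772 bits

H(M,N) = −Σ p(x,y)·log₂ p(x,y) over all 9 cells.
  cell (0,a): −0.31·log₂0.31 = 0.5238
  cell (0,b): −0.20·log₂0.20 = 0.4644
  cell (0,c): −0.06·log₂0.06 = 0.2435
  cell (1,a): −0.03·log₂0.03 = 0.1518
  cell (1,b): −0.04·log₂0.04 = 0.1858
  cell (1,c): −0.15·log₂0.15 = 0.4105
  cell (2,a): −0.05·log₂0.05 = 0.2161
  cell (2,b): −0.06·log₂0.06 = 0.2435
  cell (2,c): −0.10·log₂0.10 = 0.3322
Sum = 2.772 bits.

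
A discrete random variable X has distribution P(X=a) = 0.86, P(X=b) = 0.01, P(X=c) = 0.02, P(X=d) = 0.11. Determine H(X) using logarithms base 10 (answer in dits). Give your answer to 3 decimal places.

H(X) = −Σ p·log₁₀ p.
  −(0.86)·log₁₀(0.86) = 0.0563
  −(0.01)·log₁₀(0.01) = 0.0200
  −(0.02)·log₁₀(0.02) = 0.0340
  −(0.11)·log₁₀(0.11) = 0.1054
Sum: 0.0563 + 0.0200 + 0.0340 + 0.1054 = 0.216 dits.

0.216 dits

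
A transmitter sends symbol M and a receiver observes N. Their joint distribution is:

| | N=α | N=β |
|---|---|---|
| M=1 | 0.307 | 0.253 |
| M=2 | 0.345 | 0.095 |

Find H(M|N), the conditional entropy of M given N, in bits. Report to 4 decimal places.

Chain rule: H(M|N) = H(M,N) − H(N).
Marginals: p(M) = (0.5600, 0.4400), p(N) = (0.6520, 0.3480).
H(M,N) = 1.8770 bits; H(N) = 0.9323 bits.
H(M|N) = 1.8770 − 0.9323 = 0.9447 bits.

0.9447 bits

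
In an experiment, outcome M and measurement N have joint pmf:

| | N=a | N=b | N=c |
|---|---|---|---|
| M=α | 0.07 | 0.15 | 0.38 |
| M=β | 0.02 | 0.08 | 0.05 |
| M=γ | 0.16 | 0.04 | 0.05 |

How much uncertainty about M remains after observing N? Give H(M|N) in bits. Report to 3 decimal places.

1.137 bits

Marginals: p(M) = (0.6000, 0.1500, 0.2500), p(N) = (0.2500, 0.2700, 0.4800).
H(M|N) = Σ p(N) · H(M|N=·).
  N=a: p=0.2500, H(M|N=a) = 1.2178
  N=b: p=0.2700, H(M|N=b) = 1.3992
  N=c: p=0.4800, H(M|N=c) = 0.9466
Weighted sum = 1.137 bits.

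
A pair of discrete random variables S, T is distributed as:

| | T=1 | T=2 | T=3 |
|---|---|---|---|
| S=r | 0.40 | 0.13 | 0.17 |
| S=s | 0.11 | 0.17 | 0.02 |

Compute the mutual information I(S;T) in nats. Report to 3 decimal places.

0.076 nats

Marginals: p(S) = (0.7000, 0.3000), p(T) = (0.5100, 0.3000, 0.1900).
I(S;T) = H(S) + H(T) − H(S,T).
H(S) = 0.6109, H(T) = 1.0201, H(S,T) = 1.5553.
I(S;T) = 0.6109 + 1.0201 − 1.5553 = 0.076 nats.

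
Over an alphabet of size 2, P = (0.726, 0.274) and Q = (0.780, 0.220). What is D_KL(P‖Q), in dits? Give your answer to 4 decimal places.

D(P‖Q) = Σ p·log₁₀(p/q).
  0.726·log₁₀(0.726/0.780) = -0.02262
  0.274·log₁₀(0.274/0.220) = 0.02612
D(P‖Q) = 0.0035 dits.

0.0035 dits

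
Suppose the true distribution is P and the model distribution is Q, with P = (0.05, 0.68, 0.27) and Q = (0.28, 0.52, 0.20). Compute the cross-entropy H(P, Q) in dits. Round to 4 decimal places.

0.4095 dits

H(P,Q) = −Σ p·log₁₀ q.
  −0.05·log₁₀(0.28) = 0.02764
  −0.68·log₁₀(0.52) = 0.19312
  −0.27·log₁₀(0.20) = 0.18872
H(P,Q) = 0.4095 dits.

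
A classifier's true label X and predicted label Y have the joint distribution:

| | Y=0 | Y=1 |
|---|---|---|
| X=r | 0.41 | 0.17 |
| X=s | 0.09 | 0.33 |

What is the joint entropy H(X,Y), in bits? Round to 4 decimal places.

1.8024 bits

H(X,Y) = −Σ p(x,y)·log₂ p(x,y) over all 4 cells.
  cell (r,0): −0.41·log₂0.41 = 0.52738
  cell (r,1): −0.17·log₂0.17 = 0.43459
  cell (s,0): −0.09·log₂0.09 = 0.31265
  cell (s,1): −0.33·log₂0.33 = 0.52782
Sum = 1.8024 bits.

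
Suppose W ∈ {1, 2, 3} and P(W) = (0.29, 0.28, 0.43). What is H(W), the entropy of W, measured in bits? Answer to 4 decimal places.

H(W) = −Σ p·log₂ p.
  −(0.29)·log₂(0.29) = 0.51790
  −(0.28)·log₂(0.28) = 0.51422
  −(0.43)·log₂(0.43) = 0.52356
Sum: 0.51790 + 0.51422 + 0.52356 = 1.5557 bits.

1.5557 bits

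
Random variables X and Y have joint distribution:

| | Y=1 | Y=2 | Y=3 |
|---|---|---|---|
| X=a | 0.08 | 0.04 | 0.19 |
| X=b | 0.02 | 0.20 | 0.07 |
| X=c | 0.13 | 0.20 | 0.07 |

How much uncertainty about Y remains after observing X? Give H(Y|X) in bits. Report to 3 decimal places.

Chain rule: H(Y|X) = H(X,Y) − H(X).
Marginals: p(X) = (0.3100, 0.2900, 0.4000), p(Y) = (0.2300, 0.4400, 0.3300).
H(X,Y) = 2.8939 bits; H(X) = 1.5705 bits.
H(Y|X) = 2.8939 − 1.5705 = 1.323 bits.

1.323 bits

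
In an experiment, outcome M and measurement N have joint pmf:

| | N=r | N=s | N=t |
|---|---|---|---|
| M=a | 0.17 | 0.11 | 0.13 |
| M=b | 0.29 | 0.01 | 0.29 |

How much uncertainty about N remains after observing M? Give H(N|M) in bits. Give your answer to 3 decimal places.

1.293 bits

Chain rule: H(N|M) = H(M,N) − H(M).
Marginals: p(M) = (0.4100, 0.5900), p(N) = (0.4600, 0.1200, 0.4200).
H(M,N) = 2.2698 bits; H(M) = 0.9765 bits.
H(N|M) = 2.2698 − 0.9765 = 1.293 bits.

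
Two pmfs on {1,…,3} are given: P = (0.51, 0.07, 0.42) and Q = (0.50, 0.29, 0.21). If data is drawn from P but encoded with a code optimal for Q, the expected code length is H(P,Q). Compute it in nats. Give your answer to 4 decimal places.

H(P,Q) = −Σ p·ln q.
  −0.51·ln(0.50) = 0.35351
  −0.07·ln(0.29) = 0.08665
  −0.42·ln(0.21) = 0.65547
H(P,Q) = 1.0956 nats.

1.0956 nats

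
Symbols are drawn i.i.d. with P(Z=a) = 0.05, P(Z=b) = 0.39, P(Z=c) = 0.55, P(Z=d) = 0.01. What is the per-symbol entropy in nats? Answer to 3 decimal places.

H(Z) = −Σ p·ln p.
  −(0.05)·ln(0.05) = 0.1498
  −(0.39)·ln(0.39) = 0.3672
  −(0.55)·ln(0.55) = 0.3288
  −(0.01)·ln(0.01) = 0.0461
Sum: 0.1498 + 0.3672 + 0.3288 + 0.0461 = 0.892 nats.

0.892 nats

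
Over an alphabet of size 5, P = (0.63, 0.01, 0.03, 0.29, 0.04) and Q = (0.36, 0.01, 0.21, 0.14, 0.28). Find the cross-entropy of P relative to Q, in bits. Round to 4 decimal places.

1.9586 bits

H(P,Q) = −Σ p·log₂ q.
  −0.63·log₂(0.36) = 0.92858
  −0.01·log₂(0.01) = 0.06644
  −0.03·log₂(0.21) = 0.06755
  −0.29·log₂(0.14) = 0.82259
  −0.04·log₂(0.28) = 0.07346
H(P,Q) = 1.9586 bits.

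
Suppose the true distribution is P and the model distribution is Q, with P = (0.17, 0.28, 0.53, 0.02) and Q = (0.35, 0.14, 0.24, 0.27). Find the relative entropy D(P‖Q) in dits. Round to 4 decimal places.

0.1907 dits

D(P‖Q) = Σ p·log₁₀(p/q).
  0.17·log₁₀(0.17/0.35) = -0.05332
  0.28·log₁₀(0.28/0.14) = 0.08429
  0.53·log₁₀(0.53/0.24) = 0.18235
  0.02·log₁₀(0.02/0.27) = -0.02261
D(P‖Q) = 0.1907 dits.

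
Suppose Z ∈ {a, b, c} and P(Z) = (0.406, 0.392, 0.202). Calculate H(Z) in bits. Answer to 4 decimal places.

H(Z) = −Σ p·log₂ p.
  −(0.406)·log₂(0.406) = 0.52798
  −(0.392)·log₂(0.392) = 0.52962
  −(0.202)·log₂(0.202) = 0.46613
Sum: 0.52798 + 0.52962 + 0.46613 = 1.5237 bits.

1.5237 bits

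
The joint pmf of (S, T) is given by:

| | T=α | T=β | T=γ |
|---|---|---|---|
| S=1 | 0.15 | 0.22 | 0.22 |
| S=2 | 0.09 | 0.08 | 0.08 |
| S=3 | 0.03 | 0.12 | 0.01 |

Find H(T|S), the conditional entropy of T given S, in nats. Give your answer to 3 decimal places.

Chain rule: H(T|S) = H(S,T) − H(S).
Marginals: p(S) = (0.5900, 0.2500, 0.1600), p(T) = (0.2700, 0.4200, 0.3100).
H(S,T) = 1.9773 nats; H(S) = 0.9511 nats.
H(T|S) = 1.9773 − 0.9511 = 1.026 nats.

1.026 nats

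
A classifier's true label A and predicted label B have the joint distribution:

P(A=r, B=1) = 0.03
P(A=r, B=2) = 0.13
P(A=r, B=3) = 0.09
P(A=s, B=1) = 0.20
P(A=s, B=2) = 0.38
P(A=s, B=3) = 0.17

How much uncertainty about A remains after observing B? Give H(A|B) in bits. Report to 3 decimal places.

0.788 bits

Chain rule: H(A|B) = H(A,B) − H(B).
Marginals: p(A) = (0.2500, 0.7500), p(B) = (0.2300, 0.5100, 0.2600).
H(A,B) = 2.2765 bits; H(B) = 1.4884 bits.
H(A|B) = 2.2765 − 1.4884 = 0.788 bits.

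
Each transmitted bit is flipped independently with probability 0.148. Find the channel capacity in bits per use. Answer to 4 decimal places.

0.3952 bits

Binary symmetric channel: C = 1 − h₂(ε) where h₂ is the binary entropy function.
h₂(0.148) = −0.148·log₂0.148 − 0.852·log₂0.852 = 0.6048.
C = 1 − 0.6048 = 0.3952 bits per channel use.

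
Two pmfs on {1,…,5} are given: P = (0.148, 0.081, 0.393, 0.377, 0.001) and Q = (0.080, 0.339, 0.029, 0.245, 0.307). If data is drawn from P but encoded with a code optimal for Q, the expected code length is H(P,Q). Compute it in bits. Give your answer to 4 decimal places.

3.4398 bits

H(P,Q) = −Σ p·log₂ q.
  −0.148·log₂(0.080) = 0.53929
  −0.081·log₂(0.339) = 0.12641
  −0.393·log₂(0.029) = 2.00737
  −0.377·log₂(0.245) = 0.76499
  −0.001·log₂(0.307) = 0.00170
H(P,Q) = 3.4398 bits.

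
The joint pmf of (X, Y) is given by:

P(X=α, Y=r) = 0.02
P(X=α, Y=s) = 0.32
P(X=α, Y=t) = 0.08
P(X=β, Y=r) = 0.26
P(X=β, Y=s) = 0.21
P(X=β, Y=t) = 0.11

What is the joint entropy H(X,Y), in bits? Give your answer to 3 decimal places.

2.259 bits

H(X,Y) = −Σ p(x,y)·log₂ p(x,y) over all 6 cells.
  cell (α,r): −0.02·log₂0.02 = 0.1129
  cell (α,s): −0.32·log₂0.32 = 0.5260
  cell (α,t): −0.08·log₂0.08 = 0.2915
  cell (β,r): −0.26·log₂0.26 = 0.5053
  cell (β,s): −0.21·log₂0.21 = 0.4728
  cell (β,t): −0.11·log₂0.11 = 0.3503
Sum = 2.259 bits.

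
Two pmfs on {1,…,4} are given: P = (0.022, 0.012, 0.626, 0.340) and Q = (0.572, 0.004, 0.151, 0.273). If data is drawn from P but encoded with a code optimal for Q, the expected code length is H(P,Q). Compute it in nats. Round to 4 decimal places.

H(P,Q) = −Σ p·ln q.
  −0.022·ln(0.572) = 0.01229
  −0.012·ln(0.004) = 0.06626
  −0.626·ln(0.151) = 1.18344
  −0.340·ln(0.273) = 0.44142
H(P,Q) = 1.7034 nats.

1.7034 nats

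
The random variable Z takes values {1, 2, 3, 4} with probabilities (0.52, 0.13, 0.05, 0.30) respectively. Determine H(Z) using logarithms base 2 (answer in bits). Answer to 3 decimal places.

1.610 bits

H(Z) = −Σ p·log₂ p.
  −(0.52)·log₂(0.52) = 0.4906
  −(0.13)·log₂(0.13) = 0.3826
  −(0.05)·log₂(0.05) = 0.2161
  −(0.30)·log₂(0.30) = 0.5211
Sum: 0.4906 + 0.3826 + 0.2161 + 0.5211 = 1.610 bits.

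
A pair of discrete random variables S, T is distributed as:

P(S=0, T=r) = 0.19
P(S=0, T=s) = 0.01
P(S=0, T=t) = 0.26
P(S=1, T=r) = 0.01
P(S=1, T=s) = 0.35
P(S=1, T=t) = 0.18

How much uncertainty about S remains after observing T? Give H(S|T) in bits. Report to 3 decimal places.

Marginals: p(S) = (0.4600, 0.5400), p(T) = (0.2000, 0.3600, 0.4400).
H(S|T) = Σ p(T) · H(S|T=·).
  T=r: p=0.2000, H(S|T=r) = 0.2864
  T=s: p=0.3600, H(S|T=s) = 0.1831
  T=t: p=0.4400, H(S|T=t) = 0.9760
Weighted sum = 0.553 bits.

0.553 bits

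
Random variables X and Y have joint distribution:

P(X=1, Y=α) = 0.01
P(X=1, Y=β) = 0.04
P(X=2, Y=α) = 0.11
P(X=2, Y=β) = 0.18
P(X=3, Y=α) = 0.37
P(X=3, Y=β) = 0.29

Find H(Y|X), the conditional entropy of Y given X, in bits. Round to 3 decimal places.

Marginals: p(X) = (0.0500, 0.2900, 0.6600), p(Y) = (0.4900, 0.5100).
H(Y|X) = Σ p(X) · H(Y|X=·).
  X=1: p=0.0500, H(Y|X=1) = 0.7219
  X=2: p=0.2900, H(Y|X=2) = 0.9576
  X=3: p=0.6600, H(Y|X=3) = 0.9894
Weighted sum = 0.967 bits.

0.967 bits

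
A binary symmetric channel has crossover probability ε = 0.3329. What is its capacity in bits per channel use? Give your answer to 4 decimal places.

0.0821 bits

Binary symmetric channel: C = 1 − h₂(ε) where h₂ is the binary entropy function.
h₂(0.3329) = −0.3329·log₂0.3329 − 0.6671·log₂0.6671 = 0.9179.
C = 1 − 0.9179 = 0.0821 bits per channel use.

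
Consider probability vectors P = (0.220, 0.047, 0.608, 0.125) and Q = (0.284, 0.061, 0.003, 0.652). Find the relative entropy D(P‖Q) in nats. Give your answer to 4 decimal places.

D(P‖Q) = Σ p·ln(p/q).
  0.220·ln(0.220/0.284) = -0.05618
  0.047·ln(0.047/0.061) = -0.01225
  0.608·ln(0.608/0.003) = 3.22943
  0.125·ln(0.125/0.652) = -0.20647
D(P‖Q) = 2.9545 nats.

2.9545 nats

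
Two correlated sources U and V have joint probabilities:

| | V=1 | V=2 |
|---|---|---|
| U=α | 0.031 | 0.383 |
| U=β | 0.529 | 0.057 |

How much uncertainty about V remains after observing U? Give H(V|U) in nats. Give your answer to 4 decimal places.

0.2971 nats

Chain rule: H(V|U) = H(U,V) − H(U).
Marginals: p(U) = (0.4140, 0.5860), p(V) = (0.5600, 0.4400).
H(U,V) = 0.9754 nats; H(U) = 0.6783 nats.
H(V|U) = 0.9754 − 0.6783 = 0.2971 nats.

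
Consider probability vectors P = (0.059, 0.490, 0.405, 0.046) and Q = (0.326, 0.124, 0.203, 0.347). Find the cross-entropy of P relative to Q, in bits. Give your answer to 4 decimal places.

H(P,Q) = −Σ p·log₂ q.
  −0.059·log₂(0.326) = 0.09541
  −0.490·log₂(0.124) = 1.47568
  −0.405·log₂(0.203) = 0.93168
  −0.046·log₂(0.347) = 0.07024
H(P,Q) = 2.5730 bits.

2.5730 bits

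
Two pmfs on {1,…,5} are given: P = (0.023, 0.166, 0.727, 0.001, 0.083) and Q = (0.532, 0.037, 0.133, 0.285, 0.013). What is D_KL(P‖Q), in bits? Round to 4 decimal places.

2.2506 bits

D(P‖Q) = Σ p·log₂(p/q).
  0.023·log₂(0.023/0.532) = -0.10423
  0.166·log₂(0.166/0.037) = 0.35949
  0.727·log₂(0.727/0.133) = 1.78153
  0.001·log₂(0.001/0.285) = -0.00815
  0.083·log₂(0.083/0.013) = 0.22199
D(P‖Q) = 2.2506 bits.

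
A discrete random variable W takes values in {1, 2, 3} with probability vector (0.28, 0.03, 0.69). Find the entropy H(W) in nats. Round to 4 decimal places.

0.7177 nats

H(W) = −Σ p·ln p.
  −(0.28)·ln(0.28) = 0.35643
  −(0.03)·ln(0.03) = 0.10520
  −(0.69)·ln(0.69) = 0.25603
Sum: 0.35643 + 0.10520 + 0.25603 = 0.7177 nats.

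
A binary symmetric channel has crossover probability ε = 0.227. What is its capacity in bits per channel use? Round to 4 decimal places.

Binary symmetric channel: C = 1 − h₂(ε) where h₂ is the binary entropy function.
h₂(0.227) = −0.227·log₂0.227 − 0.773·log₂0.773 = 0.7727.
C = 1 − 0.7727 = 0.2273 bits per channel use.

0.2273 bits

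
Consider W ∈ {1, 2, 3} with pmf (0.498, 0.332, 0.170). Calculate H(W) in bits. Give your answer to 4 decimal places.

H(W) = −Σ p·log₂ p.
  −(0.498)·log₂(0.498) = 0.50088
  −(0.332)·log₂(0.332) = 0.52813
  −(0.170)·log₂(0.170) = 0.43459
Sum: 0.50088 + 0.52813 + 0.43459 = 1.4636 bits.

1.4636 bits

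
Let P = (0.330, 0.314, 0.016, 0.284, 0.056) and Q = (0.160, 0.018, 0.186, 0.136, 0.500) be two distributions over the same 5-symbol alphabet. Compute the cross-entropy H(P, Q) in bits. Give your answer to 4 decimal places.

3.6046 bits

H(P,Q) = −Σ p·log₂ q.
  −0.330·log₂(0.160) = 0.87247
  −0.314·log₂(0.018) = 1.81990
  −0.016·log₂(0.186) = 0.03883
  −0.284·log₂(0.136) = 0.81744
  −0.056·log₂(0.500) = 0.05600
H(P,Q) = 3.6046 bits.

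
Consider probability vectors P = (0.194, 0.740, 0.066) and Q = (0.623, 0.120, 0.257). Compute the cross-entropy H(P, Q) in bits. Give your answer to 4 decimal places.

H(P,Q) = −Σ p·log₂ q.
  −0.194·log₂(0.623) = 0.13244
  −0.740·log₂(0.120) = 2.26358
  −0.066·log₂(0.257) = 0.12937
H(P,Q) = 2.5254 bits.

2.5254 bits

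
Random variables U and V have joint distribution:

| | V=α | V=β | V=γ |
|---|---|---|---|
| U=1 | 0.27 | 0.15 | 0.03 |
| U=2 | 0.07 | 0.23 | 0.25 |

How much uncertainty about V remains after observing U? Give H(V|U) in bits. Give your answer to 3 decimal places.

1.336 bits

Marginals: p(U) = (0.4500, 0.5500), p(V) = (0.3400, 0.3800, 0.2800).
H(V|U) = Σ p(U) · H(V|U=·).
  U=1: p=0.4500, H(V|U=1) = 1.2310
  U=2: p=0.5500, H(V|U=2) = 1.4215
Weighted sum = 1.336 bits.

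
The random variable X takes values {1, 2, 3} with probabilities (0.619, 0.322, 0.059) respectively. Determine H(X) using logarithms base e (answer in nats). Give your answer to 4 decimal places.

0.8288 nats

H(X) = −Σ p·ln p.
  −(0.619)·ln(0.619) = 0.29690
  −(0.322)·ln(0.322) = 0.36489
  −(0.059)·ln(0.059) = 0.16698
Sum: 0.29690 + 0.36489 + 0.16698 = 0.8288 nats.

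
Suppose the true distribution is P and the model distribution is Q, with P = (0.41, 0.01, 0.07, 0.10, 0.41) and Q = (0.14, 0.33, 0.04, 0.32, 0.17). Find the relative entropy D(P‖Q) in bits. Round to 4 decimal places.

D(P‖Q) = Σ p·log₂(p/q).
  0.41·log₂(0.41/0.14) = 0.63558
  0.01·log₂(0.01/0.33) = -0.05044
  0.07·log₂(0.07/0.04) = 0.05651
  0.10·log₂(0.10/0.32) = -0.16781
  0.41·log₂(0.41/0.17) = 0.52074
D(P‖Q) = 0.9946 bits.

0.9946 bits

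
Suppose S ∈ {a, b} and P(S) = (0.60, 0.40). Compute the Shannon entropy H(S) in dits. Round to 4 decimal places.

H(S) = −Σ p·log₁₀ p.
  −(0.60)·log₁₀(0.60) = 0.13311
  −(0.40)·log₁₀(0.40) = 0.15918
Sum: 0.13311 + 0.15918 = 0.2923 dits.

0.2923 dits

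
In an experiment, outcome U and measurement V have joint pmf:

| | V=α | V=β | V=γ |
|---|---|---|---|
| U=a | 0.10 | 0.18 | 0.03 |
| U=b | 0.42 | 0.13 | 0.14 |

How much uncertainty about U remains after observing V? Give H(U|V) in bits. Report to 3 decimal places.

Marginals: p(U) = (0.3100, 0.6900), p(V) = (0.5200, 0.3100, 0.1700).
H(U|V) = Σ p(V) · H(U|V=·).
  V=α: p=0.5200, H(U|V=α) = 0.7063
  V=β: p=0.3100, H(U|V=β) = 0.9812
  V=γ: p=0.1700, H(U|V=γ) = 0.6723
Weighted sum = 0.786 bits.

0.786 bits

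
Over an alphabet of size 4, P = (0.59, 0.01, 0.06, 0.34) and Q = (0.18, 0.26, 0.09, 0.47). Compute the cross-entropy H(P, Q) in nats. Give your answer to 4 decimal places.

1.4264 nats

H(P,Q) = −Σ p·ln q.
  −0.59·ln(0.18) = 1.01173
  −0.01·ln(0.26) = 0.01347
  −0.06·ln(0.09) = 0.14448
  −0.34·ln(0.47) = 0.25671
H(P,Q) = 1.4264 nats.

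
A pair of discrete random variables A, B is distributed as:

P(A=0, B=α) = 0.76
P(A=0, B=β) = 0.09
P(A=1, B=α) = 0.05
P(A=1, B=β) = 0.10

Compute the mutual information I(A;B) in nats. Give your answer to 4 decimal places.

0.1036 nats

Marginals: p(A) = (0.8500, 0.1500), p(B) = (0.8100, 0.1900).
I(A;B) = Σ p(x,y)·ln[p(x,y)/(p(x)p(y))].
  (0,α): 0.76·ln(1.1038) = 0.07509
  (0,β): 0.09·ln(0.5573) = -0.05262
  (1,α): 0.05·ln(0.4115) = -0.04439
  (1,β): 0.10·ln(3.5088) = 0.12553
Sum = 0.1036 nats.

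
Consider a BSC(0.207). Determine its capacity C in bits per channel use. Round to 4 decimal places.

0.2643 bits

Binary symmetric channel: C = 1 − h₂(ε) where h₂ is the binary entropy function.
h₂(0.207) = −0.207·log₂0.207 − 0.793·log₂0.793 = 0.7357.
C = 1 − 0.7357 = 0.2643 bits per channel use.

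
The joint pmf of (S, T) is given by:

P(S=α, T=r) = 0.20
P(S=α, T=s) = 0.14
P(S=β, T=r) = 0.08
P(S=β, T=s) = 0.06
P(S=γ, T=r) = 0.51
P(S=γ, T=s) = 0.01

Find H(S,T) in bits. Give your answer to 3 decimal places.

1.958 bits

H(S,T) = −Σ p(x,y)·log₂ p(x,y) over all 6 cells.
  cell (α,r): −0.20·log₂0.20 = 0.4644
  cell (α,s): −0.14·log₂0.14 = 0.3971
  cell (β,r): −0.08·log₂0.08 = 0.2915
  cell (β,s): −0.06·log₂0.06 = 0.2435
  cell (γ,r): −0.51·log₂0.51 = 0.4954
  cell (γ,s): −0.01·log₂0.01 = 0.0664
Sum = 1.958 bits.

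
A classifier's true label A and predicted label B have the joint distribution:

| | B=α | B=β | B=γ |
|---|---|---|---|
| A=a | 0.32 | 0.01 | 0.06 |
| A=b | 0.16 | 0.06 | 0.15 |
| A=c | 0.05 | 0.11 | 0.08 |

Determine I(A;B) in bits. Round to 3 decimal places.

0.232 bits

Marginals: p(A) = (0.3900, 0.3700, 0.2400), p(B) = (0.5300, 0.1800, 0.2900).
I(A;B) = H(A) + H(B) − H(A,B).
H(A) = 1.5547, H(B) = 1.4487, H(A,B) = 2.7710.
I(A;B) = 1.5547 + 1.4487 − 2.7710 = 0.232 bits.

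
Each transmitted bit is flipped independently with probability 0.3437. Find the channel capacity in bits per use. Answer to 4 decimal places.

Binary symmetric channel: C = 1 − h₂(ε) where h₂ is the binary entropy function.
h₂(0.3437) = −0.3437·log₂0.3437 − 0.6563·log₂0.6563 = 0.9283.
C = 1 − 0.9283 = 0.0717 bits per channel use.

0.0717 bits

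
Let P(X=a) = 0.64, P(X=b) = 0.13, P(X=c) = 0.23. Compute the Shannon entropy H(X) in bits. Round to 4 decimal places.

1.2824 bits

H(X) = −Σ p·log₂ p.
  −(0.64)·log₂(0.64) = 0.41207
  −(0.13)·log₂(0.13) = 0.38264
  −(0.23)·log₂(0.23) = 0.48767
Sum: 0.41207 + 0.38264 + 0.48767 = 1.2824 bits.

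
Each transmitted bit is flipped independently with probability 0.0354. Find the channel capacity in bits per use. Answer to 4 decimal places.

0.7792 bits

Binary symmetric channel: C = 1 − h₂(ε) where h₂ is the binary entropy function.
h₂(0.0354) = −0.0354·log₂0.0354 − 0.9646·log₂0.9646 = 0.2208.
C = 1 − 0.2208 = 0.7792 bits per channel use.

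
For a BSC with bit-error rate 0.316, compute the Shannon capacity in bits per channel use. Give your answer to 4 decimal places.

Binary symmetric channel: C = 1 − h₂(ε) where h₂ is the binary entropy function.
h₂(0.316) = −0.316·log₂0.316 − 0.684·log₂0.684 = 0.9000.
C = 1 − 0.9000 = 0.1000 bits per channel use.

0.1000 bits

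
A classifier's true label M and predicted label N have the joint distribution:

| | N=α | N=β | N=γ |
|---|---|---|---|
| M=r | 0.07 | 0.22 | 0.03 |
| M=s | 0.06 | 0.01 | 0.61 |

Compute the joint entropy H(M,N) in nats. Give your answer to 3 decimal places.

H(M,N) = −Σ p(x,y)·ln p(x,y) over all 6 cells.
  cell (r,α): −0.07·ln0.07 = 0.1861
  cell (r,β): −0.22·ln0.22 = 0.3331
  cell (r,γ): −0.03·ln0.03 = 0.1052
  cell (s,α): −0.06·ln0.06 = 0.1688
  cell (s,β): −0.01·ln0.01 = 0.0461
  cell (s,γ): −0.61·ln0.61 = 0.3015
Sum = 1.141 nats.

1.141 nats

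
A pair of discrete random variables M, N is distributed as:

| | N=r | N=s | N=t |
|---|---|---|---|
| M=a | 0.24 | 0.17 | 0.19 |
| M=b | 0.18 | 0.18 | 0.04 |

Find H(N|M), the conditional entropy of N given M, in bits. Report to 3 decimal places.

1.489 bits

Marginals: p(M) = (0.6000, 0.4000), p(N) = (0.4200, 0.3500, 0.2300).
H(N|M) = Σ p(M) · H(N|M=·).
  M=a: p=0.6000, H(N|M=a) = 1.5696
  M=b: p=0.4000, H(N|M=b) = 1.3690
Weighted sum = 1.489 bits.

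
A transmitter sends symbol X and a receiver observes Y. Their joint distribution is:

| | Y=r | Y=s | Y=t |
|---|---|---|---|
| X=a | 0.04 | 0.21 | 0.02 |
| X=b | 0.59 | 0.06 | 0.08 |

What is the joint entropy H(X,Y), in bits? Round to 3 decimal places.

H(X,Y) = −Σ p(x,y)·log₂ p(x,y) over all 6 cells.
  cell (a,r): −0.04·log₂0.04 = 0.1858
  cell (a,s): −0.21·log₂0.21 = 0.4728
  cell (a,t): −0.02·log₂0.02 = 0.1129
  cell (b,r): −0.59·log₂0.59 = 0.4491
  cell (b,s): −0.06·log₂0.06 = 0.2435
  cell (b,t): −0.08·log₂0.08 = 0.2915
Sum = 1.756 bits.

1.756 bits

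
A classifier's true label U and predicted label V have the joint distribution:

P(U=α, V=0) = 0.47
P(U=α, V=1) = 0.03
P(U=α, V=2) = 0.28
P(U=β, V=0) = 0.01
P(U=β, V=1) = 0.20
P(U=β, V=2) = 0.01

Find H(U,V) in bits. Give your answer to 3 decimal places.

H(U,V) = −Σ p(x,y)·log₂ p(x,y) over all 6 cells.
  cell (α,0): −0.47·log₂0.47 = 0.5120
  cell (α,1): −0.03·log₂0.03 = 0.1518
  cell (α,2): −0.28·log₂0.28 = 0.5142
  cell (β,0): −0.01·log₂0.01 = 0.0664
  cell (β,1): −0.20·log₂0.20 = 0.4644
  cell (β,2): −0.01·log₂0.01 = 0.0664
Sum = 1.775 bits.

1.775 bits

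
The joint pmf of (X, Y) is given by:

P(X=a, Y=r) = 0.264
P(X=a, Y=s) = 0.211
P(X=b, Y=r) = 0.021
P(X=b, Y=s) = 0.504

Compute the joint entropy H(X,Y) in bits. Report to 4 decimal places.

1.5961 bits

H(X,Y) = −Σ p(x,y)·log₂ p(x,y) over all 4 cells.
  cell (a,r): −0.264·log₂0.264 = 0.50725
  cell (a,s): −0.211·log₂0.211 = 0.47363
  cell (b,r): −0.021·log₂0.021 = 0.11704
  cell (b,s): −0.504·log₂0.504 = 0.49821
Sum = 1.5961 bits.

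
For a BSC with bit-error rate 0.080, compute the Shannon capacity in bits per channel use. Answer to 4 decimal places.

Binary symmetric channel: C = 1 − h₂(ε) where h₂ is the binary entropy function.
h₂(0.080) = −0.080·log₂0.080 − 0.920·log₂0.920 = 0.4022.
C = 1 − 0.4022 = 0.5978 bits per channel use.

0.5978 bits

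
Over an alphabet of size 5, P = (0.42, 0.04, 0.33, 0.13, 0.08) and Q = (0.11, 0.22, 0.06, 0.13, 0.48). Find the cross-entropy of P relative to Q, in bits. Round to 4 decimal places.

H(P,Q) = −Σ p·log₂ q.
  −0.42·log₂(0.11) = 1.33746
  −0.04·log₂(0.22) = 0.08738
  −0.33·log₂(0.06) = 1.33943
  −0.13·log₂(0.13) = 0.38264
  −0.08·log₂(0.48) = 0.08471
H(P,Q) = 3.2316 bits.

3.2316 bits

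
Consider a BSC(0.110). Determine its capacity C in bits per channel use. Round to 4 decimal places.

0.5001 bits

Binary symmetric channel: C = 1 − h₂(ε) where h₂ is the binary entropy function.
h₂(0.110) = −0.110·log₂0.110 − 0.890·log₂0.890 = 0.4999.
C = 1 − 0.4999 = 0.5001 bits per channel use.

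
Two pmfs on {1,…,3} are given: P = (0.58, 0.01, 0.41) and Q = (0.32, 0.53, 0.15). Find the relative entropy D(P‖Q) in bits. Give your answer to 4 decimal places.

D(P‖Q) = Σ p·log₂(p/q).
  0.58·log₂(0.58/0.32) = 0.49763
  0.01·log₂(0.01/0.53) = -0.05728
  0.41·log₂(0.41/0.15) = 0.59477
D(P‖Q) = 1.0351 bits.

1.0351 bits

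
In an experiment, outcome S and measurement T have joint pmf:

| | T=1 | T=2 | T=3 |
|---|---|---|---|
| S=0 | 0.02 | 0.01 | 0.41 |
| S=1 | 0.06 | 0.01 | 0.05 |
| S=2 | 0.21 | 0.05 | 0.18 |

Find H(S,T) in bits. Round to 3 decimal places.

2.367 bits

H(S,T) = −Σ p(x,y)·log₂ p(x,y) over all 9 cells.
  cell (0,1): −0.02·log₂0.02 = 0.1129
  cell (0,2): −0.01·log₂0.01 = 0.0664
  cell (0,3): −0.41·log₂0.41 = 0.5274
  cell (1,1): −0.06·log₂0.06 = 0.2435
  cell (1,2): −0.01·log₂0.01 = 0.0664
  cell (1,3): −0.05·log₂0.05 = 0.2161
  cell (2,1): −0.21·log₂0.21 = 0.4728
  cell (2,2): −0.05·log₂0.05 = 0.2161
  cell (2,3): −0.18·log₂0.18 = 0.4453
Sum = 2.367 bits.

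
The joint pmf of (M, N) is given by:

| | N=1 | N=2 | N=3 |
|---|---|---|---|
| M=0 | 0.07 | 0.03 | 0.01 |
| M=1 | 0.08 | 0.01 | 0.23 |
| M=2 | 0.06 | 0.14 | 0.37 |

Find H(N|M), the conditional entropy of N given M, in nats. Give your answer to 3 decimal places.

0.808 nats

Marginals: p(M) = (0.1100, 0.3200, 0.5700), p(N) = (0.2100, 0.1800, 0.6100).
H(N|M) = Σ p(M) · H(N|M=·).
  M=0: p=0.1100, H(N|M=0) = 0.8600
  M=1: p=0.3200, H(N|M=1) = 0.6922
  M=2: p=0.5700, H(N|M=2) = 0.8623
Weighted sum = 0.808 nats.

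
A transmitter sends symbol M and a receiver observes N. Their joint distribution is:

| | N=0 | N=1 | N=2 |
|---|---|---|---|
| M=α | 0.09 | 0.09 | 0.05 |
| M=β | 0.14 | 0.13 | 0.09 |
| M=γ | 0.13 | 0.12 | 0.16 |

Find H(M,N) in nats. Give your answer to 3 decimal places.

2.153 nats

H(M,N) = −Σ p(x,y)·ln p(x,y) over all 9 cells.
  cell (α,0): −0.09·ln0.09 = 0.2167
  cell (α,1): −0.09·ln0.09 = 0.2167
  cell (α,2): −0.05·ln0.05 = 0.1498
  cell (β,0): −0.14·ln0.14 = 0.2753
  cell (β,1): −0.13·ln0.13 = 0.2652
  cell (β,2): −0.09·ln0.09 = 0.2167
  cell (γ,0): −0.13·ln0.13 = 0.2652
  cell (γ,1): −0.12·ln0.12 = 0.2544
  cell (γ,2): −0.16·ln0.16 = 0.2932
Sum = 2.153 nats.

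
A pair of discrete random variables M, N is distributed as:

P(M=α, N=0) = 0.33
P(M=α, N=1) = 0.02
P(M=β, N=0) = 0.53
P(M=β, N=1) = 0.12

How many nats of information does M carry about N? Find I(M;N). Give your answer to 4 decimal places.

Marginals: p(M) = (0.3500, 0.6500), p(N) = (0.8600, 0.1400).
I(M;N) = H(M) + H(N) − H(M,N).
H(M) = 0.6474, H(N) = 0.4050, H(M,N) = 1.0350.
I(M;N) = 0.6474 + 0.4050 − 1.0350 = 0.0174 nats.

0.0174 nats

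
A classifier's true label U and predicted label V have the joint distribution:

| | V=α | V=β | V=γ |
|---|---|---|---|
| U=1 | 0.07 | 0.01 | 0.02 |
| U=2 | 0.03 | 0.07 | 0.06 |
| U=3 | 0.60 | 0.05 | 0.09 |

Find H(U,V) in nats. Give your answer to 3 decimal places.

H(U,V) = −Σ p(x,y)·ln p(x,y) over all 9 cells.
  cell (1,α): −0.07·ln0.07 = 0.1861
  cell (1,β): −0.01·ln0.01 = 0.0461
  cell (1,γ): −0.02·ln0.02 = 0.0782
  cell (2,α): −0.03·ln0.03 = 0.1052
  cell (2,β): −0.07·ln0.07 = 0.1861
  cell (2,γ): −0.06·ln0.06 = 0.1688
  cell (3,α): −0.60·ln0.60 = 0.3065
  cell (3,β): −0.05·ln0.05 = 0.1498
  cell (3,γ): −0.09·ln0.09 = 0.2167
Sum = 1.444 nats.

1.444 nats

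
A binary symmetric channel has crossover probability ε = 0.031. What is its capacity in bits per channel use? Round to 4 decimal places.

0.8006 bits

Binary symmetric channel: C = 1 − h₂(ε) where h₂ is the binary entropy function.
h₂(0.031) = −0.031·log₂0.031 − 0.969·log₂0.969 = 0.1994.
C = 1 − 0.1994 = 0.8006 bits per channel use.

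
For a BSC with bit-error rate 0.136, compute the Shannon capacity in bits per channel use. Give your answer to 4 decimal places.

0.4263 bits

Binary symmetric channel: C = 1 − h₂(ε) where h₂ is the binary entropy function.
h₂(0.136) = −0.136·log₂0.136 − 0.864·log₂0.864 = 0.5737.
C = 1 − 0.5737 = 0.4263 bits per channel use.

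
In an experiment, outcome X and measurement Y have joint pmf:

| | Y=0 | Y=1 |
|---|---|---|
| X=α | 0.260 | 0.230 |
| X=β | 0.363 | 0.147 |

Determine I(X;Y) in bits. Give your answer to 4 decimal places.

Marginals: p(X) = (0.4900, 0.5100), p(Y) = (0.6230, 0.3770).
I(X;Y) = Σ p(x,y)·log₂[p(x,y)/(p(x)p(y))].
  (α,0): 0.260·log₂(0.8517) = -0.06021
  (α,1): 0.230·log₂(1.2451) = 0.07273
  (β,0): 0.363·log₂(1.1425) = 0.06976
  (β,1): 0.147·log₂(0.7645) = -0.05694
Sum = 0.0253 bits.

0.0253 bits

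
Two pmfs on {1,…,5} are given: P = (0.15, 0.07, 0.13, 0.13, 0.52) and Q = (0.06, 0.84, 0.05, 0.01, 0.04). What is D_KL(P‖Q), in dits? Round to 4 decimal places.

D(P‖Q) = Σ p·log₁₀(p/q).
  0.15·log₁₀(0.15/0.06) = 0.05969
  0.07·log₁₀(0.07/0.84) = -0.07554
  0.13·log₁₀(0.13/0.05) = 0.05395
  0.13·log₁₀(0.13/0.01) = 0.14481
  0.52·log₁₀(0.52/0.04) = 0.57925
D(P‖Q) = 0.7622 dits.

0.7622 dits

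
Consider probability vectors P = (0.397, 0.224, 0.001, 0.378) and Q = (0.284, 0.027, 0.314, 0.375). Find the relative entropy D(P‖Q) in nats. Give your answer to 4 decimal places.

D(P‖Q) = Σ p·ln(p/q).
  0.397·ln(0.397/0.284) = 0.13298
  0.224·ln(0.224/0.027) = 0.47394
  0.001·ln(0.001/0.314) = -0.00575
  0.378·ln(0.378/0.375) = 0.00301
D(P‖Q) = 0.6042 nats.

0.6042 nats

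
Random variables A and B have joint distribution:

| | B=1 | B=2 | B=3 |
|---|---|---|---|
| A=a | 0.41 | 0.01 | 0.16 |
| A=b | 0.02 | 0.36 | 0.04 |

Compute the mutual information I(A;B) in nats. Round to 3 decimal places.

Marginals: p(A) = (0.5800, 0.4200), p(B) = (0.4300, 0.3700, 0.2000).
I(A;B) = H(A) + H(B) − H(A,B).
H(A) = 0.6803, H(B) = 1.0527, H(A,B) = 1.2796.
I(A;B) = 0.6803 + 1.0527 − 1.2796 = 0.453 nats.

0.453 nats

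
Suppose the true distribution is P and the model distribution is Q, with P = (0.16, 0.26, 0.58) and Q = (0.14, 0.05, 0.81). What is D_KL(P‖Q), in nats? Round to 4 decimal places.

D(P‖Q) = Σ p·ln(p/q).
  0.16·ln(0.16/0.14) = 0.02137
  0.26·ln(0.26/0.05) = 0.42865
  0.58·ln(0.58/0.81) = -0.19372
D(P‖Q) = 0.2563 nats.

0.2563 nats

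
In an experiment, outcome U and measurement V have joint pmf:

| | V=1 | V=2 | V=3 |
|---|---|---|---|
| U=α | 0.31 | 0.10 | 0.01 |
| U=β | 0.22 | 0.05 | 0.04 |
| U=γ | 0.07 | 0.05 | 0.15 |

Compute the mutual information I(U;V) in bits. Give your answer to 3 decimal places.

Marginals: p(U) = (0.4200, 0.3100, 0.2700), p(V) = (0.6000, 0.2000, 0.2000).
I(U;V) = Σ p(x,y)·log₂[p(x,y)/(p(x)p(y))].
  (α,1): 0.31·log₂(1.2302) = 0.0926
  (α,2): 0.10·log₂(1.1905) = 0.0252
  (α,3): 0.01·log₂(0.1190) = -0.0307
  (β,1): 0.22·log₂(1.1828) = 0.0533
  (β,2): 0.05·log₂(0.8065) = -0.0155
  (β,3): 0.04·log₂(0.6452) = -0.0253
  (γ,1): 0.07·log₂(0.4321) = -0.0847
  (γ,2): 0.05·log₂(0.9259) = -0.0056
  (γ,3): 0.15·log₂(2.7778) = 0.2211
Sum = 0.230 bits.

0.230 bits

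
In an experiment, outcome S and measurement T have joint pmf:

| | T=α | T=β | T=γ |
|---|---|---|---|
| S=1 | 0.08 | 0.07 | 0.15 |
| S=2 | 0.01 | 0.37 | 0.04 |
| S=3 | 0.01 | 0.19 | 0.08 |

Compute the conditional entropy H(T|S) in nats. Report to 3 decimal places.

Marginals: p(S) = (0.3000, 0.4200, 0.2800), p(T) = (0.1000, 0.6300, 0.2700).
H(T|S) = Σ p(S) · H(T|S=·).
  S=1: p=0.3000, H(T|S=1) = 1.0386
  S=2: p=0.4200, H(T|S=2) = 0.4246
  S=3: p=0.2800, H(T|S=3) = 0.7401
Weighted sum = 0.697 nats.

0.697 nats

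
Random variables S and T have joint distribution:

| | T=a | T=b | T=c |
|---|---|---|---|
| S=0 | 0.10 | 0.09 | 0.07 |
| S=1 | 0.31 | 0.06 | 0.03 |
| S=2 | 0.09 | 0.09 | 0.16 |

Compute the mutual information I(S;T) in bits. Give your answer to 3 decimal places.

0.182 bits

Marginals: p(S) = (0.2600, 0.4000, 0.3400), p(T) = (0.5000, 0.2400, 0.2600).
I(S;T) = Σ p(x,y)·log₂[p(x,y)/(p(x)p(y))].
  (0,a): 0.10·log₂(0.7692) = -0.0379
  (0,b): 0.09·log₂(1.4423) = 0.0476
  (0,c): 0.07·log₂(1.0355) = 0.0035
  (1,a): 0.31·log₂(1.5500) = 0.1960
  (1,b): 0.06·log₂(0.6250) = -0.0407
  (1,c): 0.03·log₂(0.2885) = -0.0538
  (2,a): 0.09·log₂(0.5294) = -0.0826
  (2,b): 0.09·log₂(1.1029) = 0.0127
  (2,c): 0.16·log₂(1.8100) = 0.1370
Sum = 0.182 bits.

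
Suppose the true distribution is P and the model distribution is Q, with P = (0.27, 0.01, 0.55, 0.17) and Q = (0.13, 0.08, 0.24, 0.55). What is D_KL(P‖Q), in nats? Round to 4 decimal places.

0.4330 nats

D(P‖Q) = Σ p·ln(p/q).
  0.27·ln(0.27/0.13) = 0.19734
  0.01·ln(0.01/0.08) = -0.02079
  0.55·ln(0.55/0.24) = 0.45610
  0.17·ln(0.17/0.55) = -0.19960
D(P‖Q) = 0.4330 nats.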